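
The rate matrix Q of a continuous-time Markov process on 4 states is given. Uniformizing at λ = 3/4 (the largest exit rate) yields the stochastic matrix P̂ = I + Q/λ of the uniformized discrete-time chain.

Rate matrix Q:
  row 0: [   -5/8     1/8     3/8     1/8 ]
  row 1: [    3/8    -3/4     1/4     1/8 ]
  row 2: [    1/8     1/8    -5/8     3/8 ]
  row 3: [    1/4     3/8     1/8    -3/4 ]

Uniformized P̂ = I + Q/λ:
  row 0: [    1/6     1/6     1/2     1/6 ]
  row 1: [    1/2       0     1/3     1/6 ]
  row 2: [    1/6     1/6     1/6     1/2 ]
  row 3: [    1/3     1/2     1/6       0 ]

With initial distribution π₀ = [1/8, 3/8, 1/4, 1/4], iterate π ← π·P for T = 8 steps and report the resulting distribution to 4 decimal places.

π = [0.2736, 0.2075, 0.2925, 0.2264]

t=0: π = [0.1250, 0.3750, 0.2500, 0.2500]
t=1: π = [0.3333, 0.1875, 0.2708, 0.2083]
t=2: π = [0.2639, 0.2049, 0.3090, 0.2222]
t=3: π = [0.2720, 0.2066, 0.2888, 0.2326]
t=4: π = [0.2743, 0.2098, 0.2918, 0.2242]
t=5: π = [0.2740, 0.2064, 0.2931, 0.2266]
t=6: π = [0.2732, 0.2078, 0.2924, 0.2266]
t=7: π = [0.2737, 0.2076, 0.2924, 0.2264]
t=8: π = [0.2736, 0.2075, 0.2925, 0.2264]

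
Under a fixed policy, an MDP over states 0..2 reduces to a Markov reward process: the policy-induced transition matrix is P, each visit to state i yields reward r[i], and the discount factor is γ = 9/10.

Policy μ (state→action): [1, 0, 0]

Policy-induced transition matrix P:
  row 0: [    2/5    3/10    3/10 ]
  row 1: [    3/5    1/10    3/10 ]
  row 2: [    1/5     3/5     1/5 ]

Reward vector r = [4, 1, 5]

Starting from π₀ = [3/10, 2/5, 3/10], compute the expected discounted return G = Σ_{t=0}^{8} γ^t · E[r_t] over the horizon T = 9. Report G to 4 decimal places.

G = 20.1263

t=0: π = [0.3000, 0.4000, 0.3000], E[r] = 3.1000, γ^t·E[r] = 3.100000, running G = 3.100000
t=1: π = [0.4200, 0.3100, 0.2700], E[r] = 3.3400, γ^t·E[r] = 3.006000, running G = 6.106000
t=2: π = [0.4080, 0.3190, 0.2730], E[r] = 3.3160, γ^t·E[r] = 2.685960, running G = 8.791960
t=3: π = [0.4092, 0.3181, 0.2727], E[r] = 3.3184, γ^t·E[r] = 2.419114, running G = 11.211074
t=4: π = [0.4091, 0.3182, 0.2727], E[r] = 3.3182, γ^t·E[r] = 2.177045, running G = 13.388118
t=5: π = [0.4091, 0.3182, 0.2727], E[r] = 3.3182, γ^t·E[r] = 1.959354, running G = 15.347473
t=6: π = [0.4091, 0.3182, 0.2727], E[r] = 3.3182, γ^t·E[r] = 1.763418, running G = 17.110891
t=7: π = [0.4091, 0.3182, 0.2727], E[r] = 3.3182, γ^t·E[r] = 1.587076, running G = 18.697967
t=8: π = [0.4091, 0.3182, 0.2727], E[r] = 3.3182, γ^t·E[r] = 1.428368, running G = 20.126335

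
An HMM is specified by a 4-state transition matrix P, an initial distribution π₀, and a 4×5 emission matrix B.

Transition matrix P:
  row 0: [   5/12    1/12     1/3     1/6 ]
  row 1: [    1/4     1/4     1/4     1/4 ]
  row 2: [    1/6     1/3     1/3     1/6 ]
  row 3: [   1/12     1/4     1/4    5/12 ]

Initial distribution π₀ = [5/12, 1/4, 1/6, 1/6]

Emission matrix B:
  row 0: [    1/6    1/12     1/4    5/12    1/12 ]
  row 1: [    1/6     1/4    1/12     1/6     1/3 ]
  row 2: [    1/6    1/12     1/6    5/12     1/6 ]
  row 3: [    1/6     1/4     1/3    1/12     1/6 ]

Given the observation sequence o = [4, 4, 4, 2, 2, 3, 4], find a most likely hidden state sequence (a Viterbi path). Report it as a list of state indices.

path = [1, 1, 1, 3, 3, 2, 1]

t=0: δ = [3.472e-02, 8.333e-02, 2.778e-02, 2.778e-02]  (obs o_0=4)
t=1: δ = [1.736e-03, 6.944e-03, 3.472e-03, 3.472e-03]  ψ = [1, 1, 1, 1]  (obs o_1=4)
t=2: δ = [1.447e-04, 5.787e-04, 2.894e-04, 2.894e-04]  ψ = [1, 1, 1, 1]  (obs o_2=4)
t=3: δ = [3.617e-05, 1.206e-05, 2.411e-05, 4.823e-05]  ψ = [1, 1, 1, 1]  (obs o_3=2)
t=4: δ = [3.768e-06, 1.005e-06, 2.009e-06, 6.698e-06]  ψ = [0, 3, 0, 3]  (obs o_4=2)
t=5: δ = [6.541e-07, 2.791e-07, 6.977e-07, 2.326e-07]  ψ = [0, 3, 3, 3]  (obs o_5=3)
t=6: δ = [2.271e-08, 7.752e-08, 3.876e-08, 1.938e-08]  ψ = [0, 2, 2, 2]  (obs o_6=4)
backtrack: best end state = 1; path = [1, 1, 1, 3, 3, 2, 1]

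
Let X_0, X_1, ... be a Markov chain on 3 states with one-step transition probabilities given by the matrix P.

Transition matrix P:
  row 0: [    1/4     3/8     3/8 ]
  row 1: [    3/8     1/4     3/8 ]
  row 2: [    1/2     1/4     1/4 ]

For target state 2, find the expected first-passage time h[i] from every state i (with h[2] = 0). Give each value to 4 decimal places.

h = [2.6667, 2.6667, 0.0000]

First-step conditioning: h[2] = 0; for i ≠ 2, h[i] = 1 + Σ_k P[i][k]·h[k].
  h[0] = 1 + 1/4·h[0] + 3/8·h[1]
  h[1] = 1 + 3/8·h[0] + 1/4·h[1]
Solving the 2×2 linear system over states ≠ 2 gives exactly h = [8/3, 8/3, 0] (h[2] = 0 is the target).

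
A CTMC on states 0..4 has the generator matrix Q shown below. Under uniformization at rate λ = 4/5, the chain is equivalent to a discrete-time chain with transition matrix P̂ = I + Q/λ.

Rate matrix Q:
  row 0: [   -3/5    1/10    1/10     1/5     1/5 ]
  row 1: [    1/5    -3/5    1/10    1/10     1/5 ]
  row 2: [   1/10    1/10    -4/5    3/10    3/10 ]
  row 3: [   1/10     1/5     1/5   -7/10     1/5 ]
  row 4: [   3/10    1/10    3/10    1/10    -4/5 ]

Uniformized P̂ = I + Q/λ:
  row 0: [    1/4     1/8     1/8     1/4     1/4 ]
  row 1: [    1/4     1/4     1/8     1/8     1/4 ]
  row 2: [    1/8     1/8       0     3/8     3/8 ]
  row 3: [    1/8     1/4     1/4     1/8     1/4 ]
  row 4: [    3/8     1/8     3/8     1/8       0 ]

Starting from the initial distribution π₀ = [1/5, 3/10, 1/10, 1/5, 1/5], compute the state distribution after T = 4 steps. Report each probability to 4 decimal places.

π = [0.2295, 0.1712, 0.1811, 0.1996, 0.2187]

t=0: π = [0.2000, 0.3000, 0.1000, 0.2000, 0.2000]
t=1: π = [0.2375, 0.1875, 0.1875, 0.1750, 0.2125]
t=2: π = [0.2313, 0.1703, 0.1766, 0.2016, 0.2203]
t=3: π = [0.2303, 0.1715, 0.1832, 0.1980, 0.2170]
t=4: π = [0.2295, 0.1712, 0.1811, 0.1996, 0.2187]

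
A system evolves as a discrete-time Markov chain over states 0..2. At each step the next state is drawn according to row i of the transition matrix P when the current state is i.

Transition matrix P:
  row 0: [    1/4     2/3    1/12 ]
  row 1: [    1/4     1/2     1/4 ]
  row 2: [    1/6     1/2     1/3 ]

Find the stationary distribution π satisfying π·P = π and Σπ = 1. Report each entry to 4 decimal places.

Balance equations π_j = Σ_i π_i·P[i][j]:
  π_0 = 1/4·π_0 + 1/4·π_1 + 1/6·π_2
  π_1 = 2/3·π_0 + 1/2·π_1 + 1/2·π_2
  normalize: π_0 + π_1 + π_2 = 1
Solving the linear system gives exactly π = [3/13, 7/13, 3/13].

π = [0.2308, 0.5385, 0.2308]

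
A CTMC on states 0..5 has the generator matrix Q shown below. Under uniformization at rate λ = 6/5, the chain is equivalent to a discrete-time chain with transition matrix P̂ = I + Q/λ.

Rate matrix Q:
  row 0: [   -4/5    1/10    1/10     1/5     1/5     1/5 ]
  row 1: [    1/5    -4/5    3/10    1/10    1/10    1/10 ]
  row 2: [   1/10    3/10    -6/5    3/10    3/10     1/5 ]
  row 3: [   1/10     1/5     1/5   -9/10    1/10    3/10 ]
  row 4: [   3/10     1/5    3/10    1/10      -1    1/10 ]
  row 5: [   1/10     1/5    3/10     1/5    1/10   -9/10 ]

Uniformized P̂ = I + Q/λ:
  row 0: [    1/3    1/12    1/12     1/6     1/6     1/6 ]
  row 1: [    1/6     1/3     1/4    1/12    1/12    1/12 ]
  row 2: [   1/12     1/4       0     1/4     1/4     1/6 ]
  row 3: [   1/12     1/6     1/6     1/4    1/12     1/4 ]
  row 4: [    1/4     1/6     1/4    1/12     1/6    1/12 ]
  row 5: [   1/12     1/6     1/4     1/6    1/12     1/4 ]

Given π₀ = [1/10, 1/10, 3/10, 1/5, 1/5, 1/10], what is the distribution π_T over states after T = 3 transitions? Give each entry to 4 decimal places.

t=0: π = [0.1000, 0.1000, 0.3000, 0.2000, 0.2000, 0.1000]
t=1: π = [0.1500, 0.2000, 0.1417, 0.1833, 0.1583, 0.1667]
t=2: π = [0.1639, 0.1993, 0.1743, 0.1639, 0.1326, 0.1660]
t=3: π = [0.1630, 0.2008, 0.1655, 0.1672, 0.1371, 0.1665]

π = [0.1630, 0.2008, 0.1655, 0.1672, 0.1371, 0.1665]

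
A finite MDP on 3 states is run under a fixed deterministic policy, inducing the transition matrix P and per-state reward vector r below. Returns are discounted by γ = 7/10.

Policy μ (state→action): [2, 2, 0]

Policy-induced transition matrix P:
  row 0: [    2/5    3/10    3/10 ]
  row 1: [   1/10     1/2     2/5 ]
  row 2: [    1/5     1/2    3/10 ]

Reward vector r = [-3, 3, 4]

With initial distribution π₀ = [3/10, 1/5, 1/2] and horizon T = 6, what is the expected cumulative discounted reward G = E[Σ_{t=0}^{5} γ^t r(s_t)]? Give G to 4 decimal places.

G = 5.6929

t=0: π = [0.3000, 0.2000, 0.5000], E[r] = 1.7000, γ^t·E[r] = 1.700000, running G = 1.700000
t=1: π = [0.2400, 0.4400, 0.3200], E[r] = 1.8800, γ^t·E[r] = 1.316000, running G = 3.016000
t=2: π = [0.2040, 0.4520, 0.3440], E[r] = 2.1200, γ^t·E[r] = 1.038800, running G = 4.054800
t=3: π = [0.1956, 0.4592, 0.3452], E[r] = 2.1716, γ^t·E[r] = 0.744859, running G = 4.799659
t=4: π = [0.1932, 0.4609, 0.3459], E[r] = 2.1867, γ^t·E[r] = 0.525031, running G = 5.324690
t=5: π = [0.1926, 0.4614, 0.3461], E[r] = 2.1908, γ^t·E[r] = 0.368204, running G = 5.692894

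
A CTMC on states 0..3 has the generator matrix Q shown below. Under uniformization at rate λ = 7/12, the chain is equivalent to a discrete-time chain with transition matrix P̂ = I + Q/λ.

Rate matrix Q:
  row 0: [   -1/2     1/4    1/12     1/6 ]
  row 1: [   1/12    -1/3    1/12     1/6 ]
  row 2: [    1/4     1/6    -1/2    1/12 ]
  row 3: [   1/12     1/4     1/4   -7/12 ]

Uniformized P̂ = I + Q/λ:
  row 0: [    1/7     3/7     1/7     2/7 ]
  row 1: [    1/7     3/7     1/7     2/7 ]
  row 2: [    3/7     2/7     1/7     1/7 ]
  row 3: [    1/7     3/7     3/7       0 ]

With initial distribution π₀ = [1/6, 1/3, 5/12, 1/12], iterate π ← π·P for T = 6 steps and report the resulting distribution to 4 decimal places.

t=0: π = [0.1667, 0.3333, 0.4167, 0.0833]
t=1: π = [0.2619, 0.3690, 0.1667, 0.2024]
t=2: π = [0.1905, 0.4048, 0.2007, 0.2041]
t=3: π = [0.2002, 0.3999, 0.2012, 0.1987]
t=4: π = [0.2003, 0.3998, 0.1996, 0.2002]
t=5: π = [0.1999, 0.4001, 0.2001, 0.2000]
t=6: π = [0.2000, 0.4000, 0.2000, 0.2000]

π = [0.2000, 0.4000, 0.2000, 0.2000]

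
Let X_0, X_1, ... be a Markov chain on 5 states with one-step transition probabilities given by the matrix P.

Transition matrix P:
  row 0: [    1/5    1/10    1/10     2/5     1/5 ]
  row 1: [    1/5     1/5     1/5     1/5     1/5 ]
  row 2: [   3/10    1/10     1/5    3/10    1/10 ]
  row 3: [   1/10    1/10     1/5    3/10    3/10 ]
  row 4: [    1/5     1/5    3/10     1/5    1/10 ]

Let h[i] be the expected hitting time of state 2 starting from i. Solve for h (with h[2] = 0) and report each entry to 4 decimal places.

First-step conditioning: h[2] = 0; for i ≠ 2, h[i] = 1 + Σ_k P[i][k]·h[k].
  h[0] = 1 + 1/5·h[0] + 1/10·h[1] + 2/5·h[3] + 1/5·h[4]
  h[1] = 1 + 1/5·h[0] + 1/5·h[1] + 1/5·h[3] + 1/5·h[4]
  h[3] = 1 + 1/10·h[0] + 1/10·h[1] + 3/10·h[3] + 3/10·h[4]
  h[4] = 1 + 1/5·h[0] + 1/5·h[1] + 1/5·h[3] + 1/10·h[4]
Solving the 4×4 linear system over states ≠ 2 gives exactly h = [5545/1028, 1265/257, 0, 4955/1028, 1150/257] (h[2] = 0 is the target).

h = [5.3940, 4.9222, 0.0000, 4.8200, 4.4747]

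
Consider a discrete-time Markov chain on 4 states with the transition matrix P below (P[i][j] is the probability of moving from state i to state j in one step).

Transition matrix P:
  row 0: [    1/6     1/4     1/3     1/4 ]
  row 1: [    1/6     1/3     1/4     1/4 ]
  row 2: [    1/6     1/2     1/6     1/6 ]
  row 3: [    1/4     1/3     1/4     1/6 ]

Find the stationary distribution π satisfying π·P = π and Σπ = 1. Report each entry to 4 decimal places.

π = [0.1843, 0.3588, 0.2449, 0.2119]

Balance equations π_j = Σ_i π_i·P[i][j]:
  π_0 = 1/6·π_0 + 1/6·π_1 + 1/6·π_2 + 1/4·π_3
  π_1 = 1/4·π_0 + 1/3·π_1 + 1/2·π_2 + 1/3·π_3
  π_2 = 1/3·π_0 + 1/4·π_1 + 1/6·π_2 + 1/4·π_3
  normalize: π_0 + π_1 + π_2 + π_3 = 1
Solving the linear system gives exactly π = [374/2029, 728/2029, 497/2029, 430/2029].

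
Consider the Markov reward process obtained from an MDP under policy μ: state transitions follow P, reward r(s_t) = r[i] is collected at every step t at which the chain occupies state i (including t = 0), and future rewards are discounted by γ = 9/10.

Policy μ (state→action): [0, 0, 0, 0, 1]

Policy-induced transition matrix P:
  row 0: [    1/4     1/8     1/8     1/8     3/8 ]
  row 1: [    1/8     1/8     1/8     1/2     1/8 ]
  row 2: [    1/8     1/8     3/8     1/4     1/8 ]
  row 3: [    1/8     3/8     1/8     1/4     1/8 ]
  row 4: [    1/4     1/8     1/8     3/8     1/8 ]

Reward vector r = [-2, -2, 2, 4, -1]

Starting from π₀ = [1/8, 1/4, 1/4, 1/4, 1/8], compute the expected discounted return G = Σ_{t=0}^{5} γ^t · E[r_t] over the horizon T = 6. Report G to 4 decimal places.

G = 3.0990

t=0: π = [0.1250, 0.2500, 0.2500, 0.2500, 0.1250], E[r] = 0.6250, γ^t·E[r] = 0.625000, running G = 0.625000
t=1: π = [0.1563, 0.1875, 0.1875, 0.3125, 0.1563], E[r] = 0.7813, γ^t·E[r] = 0.703125, running G = 1.328125
t=2: π = [0.1641, 0.2031, 0.1719, 0.2969, 0.1641], E[r] = 0.6328, γ^t·E[r] = 0.512578, running G = 1.840703
t=3: π = [0.1660, 0.1992, 0.1680, 0.3008, 0.1660], E[r] = 0.6426, γ^t·E[r] = 0.468439, running G = 2.309143
t=4: π = [0.1665, 0.2002, 0.1670, 0.2998, 0.1665], E[r] = 0.6333, γ^t·E[r] = 0.415509, running G = 2.724651
t=5: π = [0.1666, 0.2000, 0.1667, 0.3000, 0.1666], E[r] = 0.6339, γ^t·E[r] = 0.374318, running G = 3.098969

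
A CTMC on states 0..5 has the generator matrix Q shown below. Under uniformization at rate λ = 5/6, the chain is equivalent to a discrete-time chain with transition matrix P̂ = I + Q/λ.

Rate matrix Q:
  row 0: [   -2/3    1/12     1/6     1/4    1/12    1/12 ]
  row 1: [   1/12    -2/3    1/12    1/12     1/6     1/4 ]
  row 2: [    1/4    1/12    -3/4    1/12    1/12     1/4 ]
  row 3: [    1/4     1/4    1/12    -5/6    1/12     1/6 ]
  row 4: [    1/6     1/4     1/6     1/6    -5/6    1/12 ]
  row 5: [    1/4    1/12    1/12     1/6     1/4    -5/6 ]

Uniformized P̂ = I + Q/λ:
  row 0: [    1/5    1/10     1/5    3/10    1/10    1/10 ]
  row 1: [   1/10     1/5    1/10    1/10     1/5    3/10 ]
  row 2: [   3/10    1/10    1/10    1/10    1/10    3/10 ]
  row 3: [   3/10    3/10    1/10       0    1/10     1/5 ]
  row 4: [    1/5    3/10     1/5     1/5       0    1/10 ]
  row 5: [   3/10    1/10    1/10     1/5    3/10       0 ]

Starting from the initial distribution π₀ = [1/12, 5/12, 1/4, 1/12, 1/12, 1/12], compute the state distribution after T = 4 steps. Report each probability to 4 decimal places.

t=0: π = [0.0833, 0.4167, 0.2500, 0.0833, 0.0833, 0.0833]
t=1: π = [0.2000, 0.1750, 0.1167, 0.1250, 0.1500, 0.2333]
t=2: π = [0.2300, 0.1725, 0.1350, 0.1658, 0.1492, 0.1475]
t=3: π = [0.2276, 0.1803, 0.1379, 0.1591, 0.1318, 0.1633]
t=4: π = [0.2280, 0.1762, 0.1359, 0.1591, 0.1375, 0.1632]

π = [0.2280, 0.1762, 0.1359, 0.1591, 0.1375, 0.1632]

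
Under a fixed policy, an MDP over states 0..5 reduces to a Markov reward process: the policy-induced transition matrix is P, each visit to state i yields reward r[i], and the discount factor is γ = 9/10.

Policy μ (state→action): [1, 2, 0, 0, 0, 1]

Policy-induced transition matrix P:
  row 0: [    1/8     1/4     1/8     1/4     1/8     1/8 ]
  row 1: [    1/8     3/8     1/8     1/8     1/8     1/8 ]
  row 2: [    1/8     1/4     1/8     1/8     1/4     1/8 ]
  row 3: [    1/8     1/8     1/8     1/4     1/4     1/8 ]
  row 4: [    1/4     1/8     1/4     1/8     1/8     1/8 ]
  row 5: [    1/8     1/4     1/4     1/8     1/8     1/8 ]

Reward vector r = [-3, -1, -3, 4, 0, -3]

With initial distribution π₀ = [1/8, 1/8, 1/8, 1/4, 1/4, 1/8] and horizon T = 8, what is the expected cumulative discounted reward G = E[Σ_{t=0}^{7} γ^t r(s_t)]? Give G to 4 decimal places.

G = -4.3677

t=0: π = [0.1250, 0.1250, 0.1250, 0.2500, 0.2500, 0.1250], E[r] = -0.2500, γ^t·E[r] = -0.250000, running G = -0.250000
t=1: π = [0.1563, 0.2031, 0.1719, 0.1719, 0.1719, 0.1250], E[r] = -0.8750, γ^t·E[r] = -0.787500, running G = -1.037500
t=2: π = [0.1465, 0.2324, 0.1621, 0.1660, 0.1680, 0.1250], E[r] = -0.8691, γ^t·E[r] = -0.704004, running G = -1.741504
t=3: π = [0.1460, 0.2373, 0.1616, 0.1641, 0.1660, 0.1250], E[r] = -0.8789, γ^t·E[r] = -0.640723, running G = -2.382227
t=4: π = [0.1458, 0.2384, 0.1614, 0.1638, 0.1657, 0.1250], E[r] = -0.8798, γ^t·E[r] = -0.577211, running G = -2.959438
t=5: π = [0.1457, 0.2386, 0.1613, 0.1637, 0.1656, 0.1250], E[r] = -0.8800, γ^t·E[r] = -0.519643, running G = -3.479081
t=6: π = [0.1457, 0.2387, 0.1613, 0.1637, 0.1656, 0.1250], E[r] = -0.8801, γ^t·E[r] = -0.467703, running G = -3.946784
t=7: π = [0.1457, 0.2387, 0.1613, 0.1637, 0.1656, 0.1250], E[r] = -0.8801, γ^t·E[r] = -0.420937, running G = -4.367721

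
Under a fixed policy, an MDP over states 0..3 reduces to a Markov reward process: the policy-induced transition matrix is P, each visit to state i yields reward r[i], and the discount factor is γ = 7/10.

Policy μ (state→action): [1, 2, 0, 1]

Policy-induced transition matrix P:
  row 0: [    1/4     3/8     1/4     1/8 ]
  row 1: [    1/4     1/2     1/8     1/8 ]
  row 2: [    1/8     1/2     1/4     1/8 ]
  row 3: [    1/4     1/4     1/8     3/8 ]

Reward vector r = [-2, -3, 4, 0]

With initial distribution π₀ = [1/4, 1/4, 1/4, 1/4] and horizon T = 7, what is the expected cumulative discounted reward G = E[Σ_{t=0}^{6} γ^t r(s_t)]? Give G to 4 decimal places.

t=0: π = [0.2500, 0.2500, 0.2500, 0.2500], E[r] = -0.2500, γ^t·E[r] = -0.250000, running G = -0.250000
t=1: π = [0.2188, 0.4063, 0.1875, 0.1875], E[r] = -0.9063, γ^t·E[r] = -0.634375, running G = -0.884375
t=2: π = [0.2266, 0.4258, 0.1758, 0.1719], E[r] = -1.0273, γ^t·E[r] = -0.503398, running G = -1.387773
t=3: π = [0.2280, 0.4287, 0.1753, 0.1680], E[r] = -1.0410, γ^t·E[r] = -0.357068, running G = -1.744842
t=4: π = [0.2281, 0.4295, 0.1754, 0.1670], E[r] = -1.0430, γ^t·E[r] = -0.250431, running G = -1.995273
t=5: π = [0.2281, 0.4297, 0.1754, 0.1667], E[r] = -1.0436, γ^t·E[r] = -0.175401, running G = -2.170674
t=6: π = [0.2281, 0.4298, 0.1754, 0.1667], E[r] = -1.0438, γ^t·E[r] = -0.122802, running G = -2.293476

G = -2.2935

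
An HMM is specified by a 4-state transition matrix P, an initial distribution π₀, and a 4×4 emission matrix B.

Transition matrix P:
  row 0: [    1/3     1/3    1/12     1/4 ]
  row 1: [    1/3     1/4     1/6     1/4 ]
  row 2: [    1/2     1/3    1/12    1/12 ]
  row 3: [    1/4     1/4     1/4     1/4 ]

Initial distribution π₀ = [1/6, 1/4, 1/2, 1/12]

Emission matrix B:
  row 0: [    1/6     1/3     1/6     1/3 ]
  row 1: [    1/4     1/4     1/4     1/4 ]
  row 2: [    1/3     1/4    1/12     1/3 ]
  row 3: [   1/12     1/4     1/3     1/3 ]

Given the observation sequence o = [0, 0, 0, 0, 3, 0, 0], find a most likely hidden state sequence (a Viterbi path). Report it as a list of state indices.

path = [2, 0, 1, 2, 0, 1, 1]

t=0: δ = [2.778e-02, 6.250e-02, 1.667e-01, 6.944e-03]  (obs o_0=0)
t=1: δ = [1.389e-02, 1.389e-02, 4.630e-03, 1.302e-03]  ψ = [2, 2, 2, 1]  (obs o_1=0)
t=2: δ = [7.716e-04, 1.157e-03, 7.716e-04, 2.894e-04]  ψ = [0, 0, 1, 0]  (obs o_2=0)
t=3: δ = [6.430e-05, 7.234e-05, 6.430e-05, 2.411e-05]  ψ = [1, 1, 1, 1]  (obs o_3=0)
t=4: δ = [1.072e-05, 5.358e-06, 4.019e-06, 6.028e-06]  ψ = [2, 0, 1, 1]  (obs o_4=3)
t=5: δ = [5.954e-07, 8.931e-07, 5.023e-07, 2.233e-07]  ψ = [0, 0, 3, 0]  (obs o_5=0)
t=6: δ = [4.961e-08, 5.582e-08, 4.961e-08, 1.861e-08]  ψ = [1, 1, 1, 1]  (obs o_6=0)
backtrack: best end state = 1; path = [2, 0, 1, 2, 0, 1, 1]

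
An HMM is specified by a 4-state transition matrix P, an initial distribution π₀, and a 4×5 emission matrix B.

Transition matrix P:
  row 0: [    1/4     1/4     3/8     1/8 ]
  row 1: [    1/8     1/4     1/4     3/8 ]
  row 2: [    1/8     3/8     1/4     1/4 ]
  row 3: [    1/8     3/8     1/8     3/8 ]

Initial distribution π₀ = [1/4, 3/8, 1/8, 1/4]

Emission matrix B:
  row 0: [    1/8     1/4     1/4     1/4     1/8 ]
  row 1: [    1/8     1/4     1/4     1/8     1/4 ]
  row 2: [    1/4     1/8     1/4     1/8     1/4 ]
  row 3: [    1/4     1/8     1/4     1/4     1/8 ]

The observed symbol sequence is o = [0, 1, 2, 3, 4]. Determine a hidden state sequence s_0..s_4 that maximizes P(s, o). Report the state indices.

t=0: δ = [3.125e-02, 4.688e-02, 3.125e-02, 6.250e-02]  (obs o_0=0)
t=1: δ = [1.953e-03, 5.859e-03, 1.465e-03, 2.930e-03]  ψ = [0, 3, 0, 3]  (obs o_1=1)
t=2: δ = [1.831e-04, 3.662e-04, 3.662e-04, 5.493e-04]  ψ = [1, 1, 1, 1]  (obs o_2=2)
t=3: δ = [1.717e-05, 2.575e-05, 1.144e-05, 5.150e-05]  ψ = [3, 3, 1, 3]  (obs o_3=3)
t=4: δ = [8.047e-07, 4.828e-06, 1.609e-06, 2.414e-06]  ψ = [3, 3, 0, 3]  (obs o_4=4)
backtrack: best end state = 1; path = [3, 1, 3, 3, 1]

path = [3, 1, 3, 3, 1]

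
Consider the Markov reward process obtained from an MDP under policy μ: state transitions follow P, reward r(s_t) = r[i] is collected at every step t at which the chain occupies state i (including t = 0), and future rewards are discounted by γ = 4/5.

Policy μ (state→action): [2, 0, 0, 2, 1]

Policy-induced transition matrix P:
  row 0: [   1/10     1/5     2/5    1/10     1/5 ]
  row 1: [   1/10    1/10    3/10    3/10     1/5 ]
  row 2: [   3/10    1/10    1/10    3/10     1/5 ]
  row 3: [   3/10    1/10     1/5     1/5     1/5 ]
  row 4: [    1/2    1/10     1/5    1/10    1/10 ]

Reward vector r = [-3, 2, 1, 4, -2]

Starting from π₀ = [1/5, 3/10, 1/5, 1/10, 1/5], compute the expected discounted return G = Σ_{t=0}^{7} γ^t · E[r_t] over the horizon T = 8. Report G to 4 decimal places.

t=0: π = [0.2000, 0.3000, 0.2000, 0.1000, 0.2000], E[r] = 0.2000, γ^t·E[r] = 0.200000, running G = 0.200000
t=1: π = [0.2400, 0.1200, 0.2500, 0.2100, 0.1800], E[r] = 0.2500, γ^t·E[r] = 0.200000, running G = 0.400000
t=2: π = [0.2640, 0.1240, 0.2350, 0.1950, 0.1820], E[r] = 0.1070, γ^t·E[r] = 0.068480, running G = 0.468480
t=3: π = [0.2588, 0.1264, 0.2417, 0.1913, 0.1818], E[r] = 0.1197, γ^t·E[r] = 0.061286, running G = 0.529766
t=4: π = [0.2593, 0.1259, 0.2402, 0.1928, 0.1818], E[r] = 0.1214, γ^t·E[r] = 0.049721, running G = 0.579488
t=5: π = [0.2593, 0.1259, 0.2404, 0.1925, 0.1818], E[r] = 0.1207, γ^t·E[r] = 0.039542, running G = 0.619030
t=6: π = [0.2593, 0.1259, 0.2404, 0.1925, 0.1818], E[r] = 0.1208, γ^t·E[r] = 0.031665, running G = 0.650695
t=7: π = [0.2593, 0.1259, 0.2404, 0.1925, 0.1818], E[r] = 0.1208, γ^t·E[r] = 0.025330, running G = 0.676025

G = 0.6760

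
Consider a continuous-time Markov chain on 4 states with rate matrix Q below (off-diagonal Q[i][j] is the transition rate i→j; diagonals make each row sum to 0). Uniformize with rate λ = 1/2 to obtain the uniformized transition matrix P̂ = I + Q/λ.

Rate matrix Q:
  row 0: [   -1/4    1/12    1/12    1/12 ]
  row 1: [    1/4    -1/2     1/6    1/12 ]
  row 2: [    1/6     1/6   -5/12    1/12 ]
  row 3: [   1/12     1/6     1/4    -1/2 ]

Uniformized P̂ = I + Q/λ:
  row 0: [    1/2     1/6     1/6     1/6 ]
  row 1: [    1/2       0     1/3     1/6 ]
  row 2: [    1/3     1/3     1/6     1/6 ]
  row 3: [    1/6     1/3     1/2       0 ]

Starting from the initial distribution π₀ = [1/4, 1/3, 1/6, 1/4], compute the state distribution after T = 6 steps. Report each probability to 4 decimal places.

t=0: π = [0.2500, 0.3333, 0.1667, 0.2500]
t=1: π = [0.3889, 0.1806, 0.3056, 0.1250]
t=2: π = [0.4074, 0.2083, 0.2384, 0.1458]
t=3: π = [0.4117, 0.1960, 0.2500, 0.1424]
t=4: π = [0.4109, 0.1994, 0.2468, 0.1429]
t=5: π = [0.4112, 0.1984, 0.2475, 0.1428]
t=6: π = [0.4111, 0.1987, 0.2473, 0.1429]

π = [0.4111, 0.1987, 0.2473, 0.1429]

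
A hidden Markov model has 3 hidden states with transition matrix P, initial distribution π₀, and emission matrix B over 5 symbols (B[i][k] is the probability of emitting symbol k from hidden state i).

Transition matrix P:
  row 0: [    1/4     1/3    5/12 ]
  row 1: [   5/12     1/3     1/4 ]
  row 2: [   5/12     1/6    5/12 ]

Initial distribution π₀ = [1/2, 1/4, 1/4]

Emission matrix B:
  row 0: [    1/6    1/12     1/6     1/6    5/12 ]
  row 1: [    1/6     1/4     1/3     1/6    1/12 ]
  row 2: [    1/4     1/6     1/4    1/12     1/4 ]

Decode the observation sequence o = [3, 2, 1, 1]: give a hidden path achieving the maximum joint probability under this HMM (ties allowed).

t=0: δ = [8.333e-02, 4.167e-02, 2.083e-02]  (obs o_0=3)
t=1: δ = [3.472e-03, 9.259e-03, 8.681e-03]  ψ = [0, 0, 0]  (obs o_1=2)
t=2: δ = [3.215e-04, 7.716e-04, 6.028e-04]  ψ = [1, 1, 2]  (obs o_2=1)
t=3: δ = [2.679e-05, 6.430e-05, 4.186e-05]  ψ = [1, 1, 2]  (obs o_3=1)
backtrack: best end state = 1; path = [0, 1, 1, 1]

path = [0, 1, 1, 1]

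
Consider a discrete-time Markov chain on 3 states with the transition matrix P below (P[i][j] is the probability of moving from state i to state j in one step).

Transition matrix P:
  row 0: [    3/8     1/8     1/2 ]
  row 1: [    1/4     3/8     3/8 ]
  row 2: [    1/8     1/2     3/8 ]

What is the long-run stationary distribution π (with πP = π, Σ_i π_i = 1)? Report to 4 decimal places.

Balance equations π_j = Σ_i π_i·P[i][j]:
  π_0 = 3/8·π_0 + 1/4·π_1 + 1/8·π_2
  π_1 = 1/8·π_0 + 3/8·π_1 + 1/2·π_2
  normalize: π_0 + π_1 + π_2 = 1
Solving the linear system gives exactly π = [13/57, 7/19, 23/57].

π = [0.2281, 0.3684, 0.4035]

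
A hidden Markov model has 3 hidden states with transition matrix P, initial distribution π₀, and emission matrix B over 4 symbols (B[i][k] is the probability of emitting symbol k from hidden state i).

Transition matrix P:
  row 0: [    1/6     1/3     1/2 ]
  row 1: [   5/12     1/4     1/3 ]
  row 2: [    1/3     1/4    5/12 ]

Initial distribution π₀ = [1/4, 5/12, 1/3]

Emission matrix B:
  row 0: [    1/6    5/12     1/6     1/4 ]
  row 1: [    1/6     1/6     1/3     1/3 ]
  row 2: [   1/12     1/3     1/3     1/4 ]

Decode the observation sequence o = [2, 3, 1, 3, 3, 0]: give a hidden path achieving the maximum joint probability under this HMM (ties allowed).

t=0: δ = [4.167e-02, 1.389e-01, 1.111e-01]  (obs o_0=2)
t=1: δ = [1.447e-02, 1.157e-02, 1.157e-02]  ψ = [1, 1, 1]  (obs o_1=3)
t=2: δ = [2.009e-03, 8.038e-04, 2.411e-03]  ψ = [1, 0, 0]  (obs o_2=1)
t=3: δ = [2.009e-04, 2.233e-04, 2.512e-04]  ψ = [2, 0, 0]  (obs o_3=3)
t=4: δ = [2.326e-05, 2.233e-05, 2.616e-05]  ψ = [1, 0, 2]  (obs o_4=3)
t=5: δ = [1.550e-06, 1.292e-06, 9.690e-07]  ψ = [1, 0, 0]  (obs o_5=0)
backtrack: best end state = 0; path = [1, 0, 2, 0, 1, 0]

path = [1, 0, 2, 0, 1, 0]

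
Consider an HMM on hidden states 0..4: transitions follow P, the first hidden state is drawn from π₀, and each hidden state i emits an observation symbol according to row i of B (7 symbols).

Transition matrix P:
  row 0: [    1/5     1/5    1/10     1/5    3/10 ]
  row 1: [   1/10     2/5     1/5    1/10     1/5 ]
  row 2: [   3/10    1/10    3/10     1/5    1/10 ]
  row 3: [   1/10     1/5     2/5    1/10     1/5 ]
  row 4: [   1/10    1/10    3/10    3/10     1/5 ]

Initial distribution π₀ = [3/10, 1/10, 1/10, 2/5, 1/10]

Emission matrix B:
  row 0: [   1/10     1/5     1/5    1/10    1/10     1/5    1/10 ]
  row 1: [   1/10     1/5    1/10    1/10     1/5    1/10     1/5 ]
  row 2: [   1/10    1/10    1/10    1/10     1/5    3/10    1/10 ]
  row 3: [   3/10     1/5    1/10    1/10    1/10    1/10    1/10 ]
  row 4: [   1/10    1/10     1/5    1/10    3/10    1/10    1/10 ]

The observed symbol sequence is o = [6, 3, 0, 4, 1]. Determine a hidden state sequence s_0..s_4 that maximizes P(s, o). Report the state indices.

t=0: δ = [3.000e-02, 2.000e-02, 1.000e-02, 4.000e-02, 1.000e-02]  (obs o_0=6)
t=1: δ = [6.000e-04, 8.000e-04, 1.600e-03, 6.000e-04, 9.000e-04]  ψ = [0, 1, 3, 0, 0]  (obs o_1=3)
t=2: δ = [4.800e-05, 3.200e-05, 4.800e-05, 9.600e-05, 1.800e-05]  ψ = [2, 1, 2, 2, 0]  (obs o_2=0)
t=3: δ = [1.440e-06, 3.840e-06, 7.680e-06, 9.600e-07, 5.760e-06]  ψ = [2, 3, 3, 0, 3]  (obs o_3=4)
t=4: δ = [4.608e-07, 3.072e-07, 2.304e-07, 3.456e-07, 1.152e-07]  ψ = [2, 1, 2, 4, 4]  (obs o_4=1)
backtrack: best end state = 0; path = [3, 2, 3, 2, 0]

path = [3, 2, 3, 2, 0]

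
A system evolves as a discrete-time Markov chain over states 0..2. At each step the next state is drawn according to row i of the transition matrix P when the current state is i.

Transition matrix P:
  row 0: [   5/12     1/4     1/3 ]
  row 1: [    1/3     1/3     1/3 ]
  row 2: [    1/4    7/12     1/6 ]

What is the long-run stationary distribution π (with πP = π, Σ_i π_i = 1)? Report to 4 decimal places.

Balance equations π_j = Σ_i π_i·P[i][j]:
  π_0 = 5/12·π_0 + 1/3·π_1 + 1/4·π_2
  π_1 = 1/4·π_0 + 1/3·π_1 + 7/12·π_2
  normalize: π_0 + π_1 + π_2 = 1
Solving the linear system gives exactly π = [26/77, 29/77, 2/7].

π = [0.3377, 0.3766, 0.2857]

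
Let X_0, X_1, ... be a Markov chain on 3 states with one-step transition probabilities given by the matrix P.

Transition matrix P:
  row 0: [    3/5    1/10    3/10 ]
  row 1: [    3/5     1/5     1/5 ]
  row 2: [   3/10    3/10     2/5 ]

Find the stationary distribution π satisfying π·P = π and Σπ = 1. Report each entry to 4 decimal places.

π = [0.5060, 0.1807, 0.3133]

Balance equations π_j = Σ_i π_i·P[i][j]:
  π_0 = 3/5·π_0 + 3/5·π_1 + 3/10·π_2
  π_1 = 1/10·π_0 + 1/5·π_1 + 3/10·π_2
  normalize: π_0 + π_1 + π_2 = 1
Solving the linear system gives exactly π = [42/83, 15/83, 26/83].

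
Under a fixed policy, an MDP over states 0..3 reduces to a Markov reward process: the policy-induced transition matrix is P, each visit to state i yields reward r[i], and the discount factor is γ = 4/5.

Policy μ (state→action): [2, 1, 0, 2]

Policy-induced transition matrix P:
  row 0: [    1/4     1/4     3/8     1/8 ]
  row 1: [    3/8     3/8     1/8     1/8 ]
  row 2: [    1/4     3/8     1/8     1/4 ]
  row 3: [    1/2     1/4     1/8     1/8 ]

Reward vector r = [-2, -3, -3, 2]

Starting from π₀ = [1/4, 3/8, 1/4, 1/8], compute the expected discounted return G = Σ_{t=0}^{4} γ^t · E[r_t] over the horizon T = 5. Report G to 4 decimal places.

t=0: π = [0.2500, 0.3750, 0.2500, 0.1250], E[r] = -2.1250, γ^t·E[r] = -2.125000, running G = -2.125000
t=1: π = [0.3281, 0.3281, 0.1875, 0.1563], E[r] = -1.8906, γ^t·E[r] = -1.512500, running G = -3.637500
t=2: π = [0.3301, 0.3145, 0.2070, 0.1484], E[r] = -1.9277, γ^t·E[r] = -1.233750, running G = -4.871250
t=3: π = [0.3264, 0.3152, 0.2075, 0.1509], E[r] = -1.9192, γ^t·E[r] = -0.982625, running G = -5.853875
t=4: π = [0.3271, 0.3153, 0.2066, 0.1509], E[r] = -1.9182, γ^t·E[r] = -0.785688, running G = -6.639563

G = -6.6396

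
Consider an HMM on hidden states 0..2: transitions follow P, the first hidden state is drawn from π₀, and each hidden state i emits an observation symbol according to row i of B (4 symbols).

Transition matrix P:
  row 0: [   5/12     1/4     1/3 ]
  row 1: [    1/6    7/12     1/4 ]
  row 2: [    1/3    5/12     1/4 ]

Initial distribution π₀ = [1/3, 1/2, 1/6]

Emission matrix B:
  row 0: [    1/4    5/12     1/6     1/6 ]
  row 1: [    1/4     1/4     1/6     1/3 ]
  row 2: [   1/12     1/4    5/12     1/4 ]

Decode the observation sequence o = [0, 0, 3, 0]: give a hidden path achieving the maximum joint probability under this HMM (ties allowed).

path = [1, 1, 1, 1]

t=0: δ = [8.333e-02, 1.250e-01, 1.389e-02]  (obs o_0=0)
t=1: δ = [8.681e-03, 1.823e-02, 2.604e-03]  ψ = [0, 1, 1]  (obs o_1=0)
t=2: δ = [6.028e-04, 3.545e-03, 1.139e-03]  ψ = [0, 1, 1]  (obs o_2=3)
t=3: δ = [1.477e-04, 5.169e-04, 7.385e-05]  ψ = [1, 1, 1]  (obs o_3=0)
backtrack: best end state = 1; path = [1, 1, 1, 1]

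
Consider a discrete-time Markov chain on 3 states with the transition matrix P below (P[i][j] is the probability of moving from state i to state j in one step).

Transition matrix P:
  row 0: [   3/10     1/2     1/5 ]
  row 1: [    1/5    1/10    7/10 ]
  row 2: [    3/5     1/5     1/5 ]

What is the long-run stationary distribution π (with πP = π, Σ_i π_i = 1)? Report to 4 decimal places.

Balance equations π_j = Σ_i π_i·P[i][j]:
  π_0 = 3/10·π_0 + 1/5·π_1 + 3/5·π_2
  π_1 = 1/2·π_0 + 1/10·π_1 + 1/5·π_2
  normalize: π_0 + π_1 + π_2 = 1
Solving the linear system gives exactly π = [58/155, 44/155, 53/155].

π = [0.3742, 0.2839, 0.3419]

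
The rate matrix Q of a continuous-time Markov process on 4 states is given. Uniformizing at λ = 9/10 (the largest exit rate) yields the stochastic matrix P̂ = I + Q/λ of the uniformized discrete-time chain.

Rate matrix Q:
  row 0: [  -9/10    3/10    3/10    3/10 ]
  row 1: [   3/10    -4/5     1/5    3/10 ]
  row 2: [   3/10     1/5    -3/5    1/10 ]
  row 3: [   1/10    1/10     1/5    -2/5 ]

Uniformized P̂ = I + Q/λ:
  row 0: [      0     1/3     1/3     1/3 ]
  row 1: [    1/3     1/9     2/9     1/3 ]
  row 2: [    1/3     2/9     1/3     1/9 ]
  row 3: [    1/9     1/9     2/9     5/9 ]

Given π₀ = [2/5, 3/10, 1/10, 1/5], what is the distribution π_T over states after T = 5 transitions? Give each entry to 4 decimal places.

t=0: π = [0.4000, 0.3000, 0.1000, 0.2000]
t=1: π = [0.1556, 0.2111, 0.2778, 0.3556]
t=2: π = [0.2025, 0.1765, 0.2704, 0.3506]
t=3: π = [0.1879, 0.1861, 0.2748, 0.3512]
t=4: π = [0.1927, 0.1834, 0.2736, 0.3503]
t=5: π = [0.1913, 0.1843, 0.2740, 0.3504]

π = [0.1913, 0.1843, 0.2740, 0.3504]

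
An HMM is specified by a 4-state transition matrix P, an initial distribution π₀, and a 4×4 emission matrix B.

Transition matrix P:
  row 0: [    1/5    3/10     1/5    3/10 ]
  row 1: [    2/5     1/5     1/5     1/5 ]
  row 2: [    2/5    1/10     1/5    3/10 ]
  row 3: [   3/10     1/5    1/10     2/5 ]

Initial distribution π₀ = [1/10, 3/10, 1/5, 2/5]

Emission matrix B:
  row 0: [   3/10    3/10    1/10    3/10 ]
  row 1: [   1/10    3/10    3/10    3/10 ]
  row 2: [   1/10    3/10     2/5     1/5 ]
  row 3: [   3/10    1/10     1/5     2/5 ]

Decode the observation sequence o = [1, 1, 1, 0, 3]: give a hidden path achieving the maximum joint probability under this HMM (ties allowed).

t=0: δ = [3.000e-02, 9.000e-02, 6.000e-02, 4.000e-02]  (obs o_0=1)
t=1: δ = [1.080e-02, 5.400e-03, 5.400e-03, 1.800e-03]  ψ = [1, 1, 1, 1]  (obs o_1=1)
t=2: δ = [6.480e-04, 9.720e-04, 6.480e-04, 3.240e-04]  ψ = [0, 0, 0, 0]  (obs o_2=1)
t=3: δ = [1.166e-04, 1.944e-05, 1.944e-05, 5.832e-05]  ψ = [1, 0, 1, 0]  (obs o_3=0)
t=4: δ = [6.998e-06, 1.050e-05, 4.666e-06, 1.400e-05]  ψ = [0, 0, 0, 0]  (obs o_4=3)
backtrack: best end state = 3; path = [1, 0, 1, 0, 3]

path = [1, 0, 1, 0, 3]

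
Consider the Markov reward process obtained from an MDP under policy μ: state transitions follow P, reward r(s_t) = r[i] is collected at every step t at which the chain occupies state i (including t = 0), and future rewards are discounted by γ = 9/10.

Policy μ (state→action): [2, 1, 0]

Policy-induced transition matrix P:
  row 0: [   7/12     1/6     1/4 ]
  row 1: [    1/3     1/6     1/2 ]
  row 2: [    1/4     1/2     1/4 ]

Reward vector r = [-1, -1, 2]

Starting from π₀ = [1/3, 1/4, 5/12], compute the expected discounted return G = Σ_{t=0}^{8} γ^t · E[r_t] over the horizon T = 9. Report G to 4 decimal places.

t=0: π = [0.3333, 0.2500, 0.4167], E[r] = 0.2500, γ^t·E[r] = 0.250000, running G = 0.250000
t=1: π = [0.3819, 0.3056, 0.3125], E[r] = -0.0625, γ^t·E[r] = -0.056250, running G = 0.193750
t=2: π = [0.4028, 0.2708, 0.3264], E[r] = -0.0208, γ^t·E[r] = -0.016875, running G = 0.176875
t=3: π = [0.4068, 0.2755, 0.3177], E[r] = -0.0469, γ^t·E[r] = -0.034172, running G = 0.142703
t=4: π = [0.4086, 0.2726, 0.3189], E[r] = -0.0434, γ^t·E[r] = -0.028477, running G = 0.114227
t=5: π = [0.4089, 0.2730, 0.3181], E[r] = -0.0456, γ^t·E[r] = -0.026910, running G = 0.087316
t=6: π = [0.4090, 0.2727, 0.3182], E[r] = -0.0453, γ^t·E[r] = -0.024066, running G = 0.063251
t=7: π = [0.4091, 0.2727, 0.3182], E[r] = -0.0455, γ^t·E[r] = -0.021745, running G = 0.041505
t=8: π = [0.4091, 0.2727, 0.3182], E[r] = -0.0454, γ^t·E[r] = -0.019561, running G = 0.021945

G = 0.0219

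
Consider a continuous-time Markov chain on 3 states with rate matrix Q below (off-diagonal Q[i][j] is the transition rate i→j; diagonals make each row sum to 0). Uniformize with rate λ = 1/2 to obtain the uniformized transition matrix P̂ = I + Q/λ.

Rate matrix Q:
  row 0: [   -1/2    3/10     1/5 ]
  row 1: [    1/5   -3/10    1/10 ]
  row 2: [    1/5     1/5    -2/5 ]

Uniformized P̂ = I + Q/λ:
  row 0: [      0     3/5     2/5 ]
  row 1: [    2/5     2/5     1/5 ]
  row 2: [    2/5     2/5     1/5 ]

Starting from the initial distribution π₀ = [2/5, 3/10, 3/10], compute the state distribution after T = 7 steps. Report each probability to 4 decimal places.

t=0: π = [0.4000, 0.3000, 0.3000]
t=1: π = [0.2400, 0.4800, 0.2800]
t=2: π = [0.3040, 0.4480, 0.2480]
t=3: π = [0.2784, 0.4608, 0.2608]
t=4: π = [0.2886, 0.4557, 0.2557]
t=5: π = [0.2845, 0.4577, 0.2577]
t=6: π = [0.2862, 0.4569, 0.2569]
t=7: π = [0.2855, 0.4572, 0.2572]

π = [0.2855, 0.4572, 0.2572]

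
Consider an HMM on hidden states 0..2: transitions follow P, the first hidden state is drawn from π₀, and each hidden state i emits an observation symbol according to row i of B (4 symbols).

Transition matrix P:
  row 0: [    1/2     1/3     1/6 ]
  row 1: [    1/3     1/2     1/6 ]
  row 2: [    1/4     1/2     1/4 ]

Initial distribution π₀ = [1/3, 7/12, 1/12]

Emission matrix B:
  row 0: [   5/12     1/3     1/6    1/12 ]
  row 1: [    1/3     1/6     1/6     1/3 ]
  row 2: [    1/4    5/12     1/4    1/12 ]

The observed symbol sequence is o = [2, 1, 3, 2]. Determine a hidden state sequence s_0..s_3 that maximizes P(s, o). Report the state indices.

t=0: δ = [5.556e-02, 9.722e-02, 2.083e-02]  (obs o_0=2)
t=1: δ = [1.080e-02, 8.102e-03, 6.752e-03]  ψ = [1, 1, 1]  (obs o_1=1)
t=2: δ = [4.501e-04, 1.350e-03, 1.500e-04]  ψ = [0, 1, 0]  (obs o_2=3)
t=3: δ = [7.502e-05, 1.125e-04, 5.626e-05]  ψ = [1, 1, 1]  (obs o_3=2)
backtrack: best end state = 1; path = [1, 1, 1, 1]

path = [1, 1, 1, 1]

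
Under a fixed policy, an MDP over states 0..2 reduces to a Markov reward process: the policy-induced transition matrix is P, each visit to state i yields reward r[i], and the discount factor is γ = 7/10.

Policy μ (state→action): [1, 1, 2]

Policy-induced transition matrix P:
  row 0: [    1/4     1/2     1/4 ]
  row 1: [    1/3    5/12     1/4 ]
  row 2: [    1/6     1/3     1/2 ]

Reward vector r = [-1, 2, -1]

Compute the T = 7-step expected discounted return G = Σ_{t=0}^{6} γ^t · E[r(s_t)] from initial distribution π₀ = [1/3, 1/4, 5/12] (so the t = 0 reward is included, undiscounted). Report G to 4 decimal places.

t=0: π = [0.3333, 0.2500, 0.4167], E[r] = -0.2500, γ^t·E[r] = -0.250000, running G = -0.250000
t=1: π = [0.2361, 0.4097, 0.3542], E[r] = 0.2292, γ^t·E[r] = 0.160417, running G = -0.089583
t=2: π = [0.2546, 0.4068, 0.3385], E[r] = 0.2205, γ^t·E[r] = 0.108038, running G = 0.018455
t=3: π = [0.2557, 0.4097, 0.3346], E[r] = 0.2290, γ^t·E[r] = 0.078555, running G = 0.097009
t=4: π = [0.2563, 0.4101, 0.3337], E[r] = 0.2303, γ^t·E[r] = 0.055286, running G = 0.152296
t=5: π = [0.2564, 0.4102, 0.3334], E[r] = 0.2306, γ^t·E[r] = 0.038765, running G = 0.191061
t=6: π = [0.2564, 0.4102, 0.3334], E[r] = 0.2307, γ^t·E[r] = 0.027146, running G = 0.218207

G = 0.2182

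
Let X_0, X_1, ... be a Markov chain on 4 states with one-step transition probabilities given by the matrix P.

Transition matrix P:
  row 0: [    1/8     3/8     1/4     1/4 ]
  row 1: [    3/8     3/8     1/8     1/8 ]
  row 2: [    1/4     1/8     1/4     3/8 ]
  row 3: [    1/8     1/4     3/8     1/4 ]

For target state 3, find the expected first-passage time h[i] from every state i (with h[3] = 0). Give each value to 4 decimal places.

First-step conditioning: h[3] = 0; for i ≠ 3, h[i] = 1 + Σ_k P[i][k]·h[k].
  h[0] = 1 + 1/8·h[0] + 3/8·h[1] + 1/4·h[2]
  h[1] = 1 + 3/8·h[0] + 3/8·h[1] + 1/8·h[2]
  h[2] = 1 + 1/4·h[0] + 1/8·h[1] + 1/4·h[2]
Solving the 3×3 linear system over states ≠ 3 gives exactly h = [496/117, 568/117, 32/9, 0] (h[3] = 0 is the target).

h = [4.2393, 4.8547, 3.5556, 0.0000]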